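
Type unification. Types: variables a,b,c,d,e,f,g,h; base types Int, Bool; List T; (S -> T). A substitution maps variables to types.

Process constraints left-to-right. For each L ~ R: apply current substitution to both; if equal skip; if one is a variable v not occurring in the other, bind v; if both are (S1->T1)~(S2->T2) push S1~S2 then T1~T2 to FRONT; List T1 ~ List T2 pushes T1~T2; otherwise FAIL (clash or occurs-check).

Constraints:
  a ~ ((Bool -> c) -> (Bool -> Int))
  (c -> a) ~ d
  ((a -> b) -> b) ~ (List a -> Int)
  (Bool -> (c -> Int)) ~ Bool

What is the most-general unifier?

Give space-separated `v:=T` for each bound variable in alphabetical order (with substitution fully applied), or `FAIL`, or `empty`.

Answer: FAIL

Derivation:
step 1: unify a ~ ((Bool -> c) -> (Bool -> Int))  [subst: {-} | 3 pending]
  bind a := ((Bool -> c) -> (Bool -> Int))
step 2: unify (c -> ((Bool -> c) -> (Bool -> Int))) ~ d  [subst: {a:=((Bool -> c) -> (Bool -> Int))} | 2 pending]
  bind d := (c -> ((Bool -> c) -> (Bool -> Int)))
step 3: unify ((((Bool -> c) -> (Bool -> Int)) -> b) -> b) ~ (List ((Bool -> c) -> (Bool -> Int)) -> Int)  [subst: {a:=((Bool -> c) -> (Bool -> Int)), d:=(c -> ((Bool -> c) -> (Bool -> Int)))} | 1 pending]
  -> decompose arrow: push (((Bool -> c) -> (Bool -> Int)) -> b)~List ((Bool -> c) -> (Bool -> Int)), b~Int
step 4: unify (((Bool -> c) -> (Bool -> Int)) -> b) ~ List ((Bool -> c) -> (Bool -> Int))  [subst: {a:=((Bool -> c) -> (Bool -> Int)), d:=(c -> ((Bool -> c) -> (Bool -> Int)))} | 2 pending]
  clash: (((Bool -> c) -> (Bool -> Int)) -> b) vs List ((Bool -> c) -> (Bool -> Int))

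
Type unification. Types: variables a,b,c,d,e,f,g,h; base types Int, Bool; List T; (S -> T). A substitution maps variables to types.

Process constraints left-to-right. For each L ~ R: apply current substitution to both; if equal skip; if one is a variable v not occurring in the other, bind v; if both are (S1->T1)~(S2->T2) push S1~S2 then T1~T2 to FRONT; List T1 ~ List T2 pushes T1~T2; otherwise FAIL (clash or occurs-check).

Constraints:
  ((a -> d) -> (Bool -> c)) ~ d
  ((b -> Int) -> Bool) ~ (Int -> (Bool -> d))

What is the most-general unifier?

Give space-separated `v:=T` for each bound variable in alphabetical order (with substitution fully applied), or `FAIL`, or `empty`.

step 1: unify ((a -> d) -> (Bool -> c)) ~ d  [subst: {-} | 1 pending]
  occurs-check fail

Answer: FAIL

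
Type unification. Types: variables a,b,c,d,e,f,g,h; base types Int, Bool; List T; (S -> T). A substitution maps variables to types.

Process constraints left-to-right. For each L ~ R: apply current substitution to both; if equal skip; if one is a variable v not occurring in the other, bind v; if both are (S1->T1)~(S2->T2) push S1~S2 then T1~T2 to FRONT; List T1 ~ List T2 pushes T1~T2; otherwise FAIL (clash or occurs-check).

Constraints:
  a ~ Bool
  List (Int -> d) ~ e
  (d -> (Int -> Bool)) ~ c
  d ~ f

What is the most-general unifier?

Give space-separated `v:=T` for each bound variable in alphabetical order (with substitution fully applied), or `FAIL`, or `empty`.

step 1: unify a ~ Bool  [subst: {-} | 3 pending]
  bind a := Bool
step 2: unify List (Int -> d) ~ e  [subst: {a:=Bool} | 2 pending]
  bind e := List (Int -> d)
step 3: unify (d -> (Int -> Bool)) ~ c  [subst: {a:=Bool, e:=List (Int -> d)} | 1 pending]
  bind c := (d -> (Int -> Bool))
step 4: unify d ~ f  [subst: {a:=Bool, e:=List (Int -> d), c:=(d -> (Int -> Bool))} | 0 pending]
  bind d := f

Answer: a:=Bool c:=(f -> (Int -> Bool)) d:=f e:=List (Int -> f)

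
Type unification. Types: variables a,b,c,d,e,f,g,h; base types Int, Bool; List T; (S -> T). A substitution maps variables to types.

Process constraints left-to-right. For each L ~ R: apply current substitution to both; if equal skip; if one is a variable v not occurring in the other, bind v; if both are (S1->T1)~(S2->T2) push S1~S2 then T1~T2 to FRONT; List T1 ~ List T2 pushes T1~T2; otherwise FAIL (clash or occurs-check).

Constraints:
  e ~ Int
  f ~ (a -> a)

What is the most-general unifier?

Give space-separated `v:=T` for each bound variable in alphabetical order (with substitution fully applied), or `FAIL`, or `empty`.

step 1: unify e ~ Int  [subst: {-} | 1 pending]
  bind e := Int
step 2: unify f ~ (a -> a)  [subst: {e:=Int} | 0 pending]
  bind f := (a -> a)

Answer: e:=Int f:=(a -> a)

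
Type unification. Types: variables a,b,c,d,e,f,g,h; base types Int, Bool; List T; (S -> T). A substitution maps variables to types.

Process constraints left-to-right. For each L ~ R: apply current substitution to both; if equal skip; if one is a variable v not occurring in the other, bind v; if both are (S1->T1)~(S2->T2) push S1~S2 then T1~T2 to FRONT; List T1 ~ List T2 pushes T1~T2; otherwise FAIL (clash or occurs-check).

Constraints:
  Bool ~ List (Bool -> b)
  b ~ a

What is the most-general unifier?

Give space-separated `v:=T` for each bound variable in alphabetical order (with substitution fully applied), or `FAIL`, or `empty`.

step 1: unify Bool ~ List (Bool -> b)  [subst: {-} | 1 pending]
  clash: Bool vs List (Bool -> b)

Answer: FAIL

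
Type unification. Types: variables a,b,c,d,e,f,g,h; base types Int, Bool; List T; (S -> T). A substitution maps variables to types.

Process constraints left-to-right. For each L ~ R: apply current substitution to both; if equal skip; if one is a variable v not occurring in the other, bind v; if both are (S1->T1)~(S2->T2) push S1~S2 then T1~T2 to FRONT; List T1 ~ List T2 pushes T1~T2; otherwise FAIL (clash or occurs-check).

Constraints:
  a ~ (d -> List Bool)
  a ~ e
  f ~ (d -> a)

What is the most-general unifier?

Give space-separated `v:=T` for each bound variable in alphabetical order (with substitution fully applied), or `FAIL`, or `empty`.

step 1: unify a ~ (d -> List Bool)  [subst: {-} | 2 pending]
  bind a := (d -> List Bool)
step 2: unify (d -> List Bool) ~ e  [subst: {a:=(d -> List Bool)} | 1 pending]
  bind e := (d -> List Bool)
step 3: unify f ~ (d -> (d -> List Bool))  [subst: {a:=(d -> List Bool), e:=(d -> List Bool)} | 0 pending]
  bind f := (d -> (d -> List Bool))

Answer: a:=(d -> List Bool) e:=(d -> List Bool) f:=(d -> (d -> List Bool))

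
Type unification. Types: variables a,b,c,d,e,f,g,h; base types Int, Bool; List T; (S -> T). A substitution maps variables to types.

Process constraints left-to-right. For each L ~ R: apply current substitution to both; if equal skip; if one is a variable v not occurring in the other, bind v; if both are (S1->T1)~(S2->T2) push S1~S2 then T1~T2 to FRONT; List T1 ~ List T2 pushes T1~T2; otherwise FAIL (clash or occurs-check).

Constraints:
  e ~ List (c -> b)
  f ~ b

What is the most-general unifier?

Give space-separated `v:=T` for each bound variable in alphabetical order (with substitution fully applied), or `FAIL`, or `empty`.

Answer: e:=List (c -> b) f:=b

Derivation:
step 1: unify e ~ List (c -> b)  [subst: {-} | 1 pending]
  bind e := List (c -> b)
step 2: unify f ~ b  [subst: {e:=List (c -> b)} | 0 pending]
  bind f := b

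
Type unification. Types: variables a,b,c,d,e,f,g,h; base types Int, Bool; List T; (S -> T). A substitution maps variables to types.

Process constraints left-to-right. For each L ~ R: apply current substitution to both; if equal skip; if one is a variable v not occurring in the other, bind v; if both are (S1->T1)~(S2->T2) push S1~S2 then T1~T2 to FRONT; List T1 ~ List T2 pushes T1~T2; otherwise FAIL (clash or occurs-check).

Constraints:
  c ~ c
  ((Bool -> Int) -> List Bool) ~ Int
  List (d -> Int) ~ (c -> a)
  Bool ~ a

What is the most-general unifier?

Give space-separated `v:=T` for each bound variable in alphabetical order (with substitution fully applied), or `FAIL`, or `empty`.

step 1: unify c ~ c  [subst: {-} | 3 pending]
  -> identical, skip
step 2: unify ((Bool -> Int) -> List Bool) ~ Int  [subst: {-} | 2 pending]
  clash: ((Bool -> Int) -> List Bool) vs Int

Answer: FAIL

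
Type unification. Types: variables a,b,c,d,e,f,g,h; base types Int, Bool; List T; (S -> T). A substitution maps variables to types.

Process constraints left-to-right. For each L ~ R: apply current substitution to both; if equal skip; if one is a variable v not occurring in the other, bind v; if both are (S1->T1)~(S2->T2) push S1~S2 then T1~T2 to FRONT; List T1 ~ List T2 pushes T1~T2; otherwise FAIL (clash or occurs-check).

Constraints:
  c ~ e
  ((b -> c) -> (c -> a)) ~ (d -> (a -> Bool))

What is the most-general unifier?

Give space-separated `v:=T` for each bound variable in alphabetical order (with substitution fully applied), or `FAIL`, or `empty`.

Answer: a:=Bool c:=Bool d:=(b -> Bool) e:=Bool

Derivation:
step 1: unify c ~ e  [subst: {-} | 1 pending]
  bind c := e
step 2: unify ((b -> e) -> (e -> a)) ~ (d -> (a -> Bool))  [subst: {c:=e} | 0 pending]
  -> decompose arrow: push (b -> e)~d, (e -> a)~(a -> Bool)
step 3: unify (b -> e) ~ d  [subst: {c:=e} | 1 pending]
  bind d := (b -> e)
step 4: unify (e -> a) ~ (a -> Bool)  [subst: {c:=e, d:=(b -> e)} | 0 pending]
  -> decompose arrow: push e~a, a~Bool
step 5: unify e ~ a  [subst: {c:=e, d:=(b -> e)} | 1 pending]
  bind e := a
step 6: unify a ~ Bool  [subst: {c:=e, d:=(b -> e), e:=a} | 0 pending]
  bind a := Bool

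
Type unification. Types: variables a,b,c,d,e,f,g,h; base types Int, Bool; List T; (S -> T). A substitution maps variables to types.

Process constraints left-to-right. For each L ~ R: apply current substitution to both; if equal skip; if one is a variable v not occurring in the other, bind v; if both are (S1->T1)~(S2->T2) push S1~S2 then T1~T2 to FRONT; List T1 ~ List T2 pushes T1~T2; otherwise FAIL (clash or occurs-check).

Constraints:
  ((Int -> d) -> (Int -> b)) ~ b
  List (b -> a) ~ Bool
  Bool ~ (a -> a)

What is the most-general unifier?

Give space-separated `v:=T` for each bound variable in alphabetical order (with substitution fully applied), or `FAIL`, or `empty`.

step 1: unify ((Int -> d) -> (Int -> b)) ~ b  [subst: {-} | 2 pending]
  occurs-check fail

Answer: FAIL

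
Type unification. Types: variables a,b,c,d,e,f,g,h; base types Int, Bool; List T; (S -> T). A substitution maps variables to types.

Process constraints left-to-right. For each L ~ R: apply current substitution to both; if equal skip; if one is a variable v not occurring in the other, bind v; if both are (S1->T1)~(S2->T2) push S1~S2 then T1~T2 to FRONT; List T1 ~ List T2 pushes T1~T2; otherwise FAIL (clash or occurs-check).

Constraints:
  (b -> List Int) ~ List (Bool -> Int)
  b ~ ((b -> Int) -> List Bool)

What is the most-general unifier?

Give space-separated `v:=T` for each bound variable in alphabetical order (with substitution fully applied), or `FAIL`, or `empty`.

step 1: unify (b -> List Int) ~ List (Bool -> Int)  [subst: {-} | 1 pending]
  clash: (b -> List Int) vs List (Bool -> Int)

Answer: FAIL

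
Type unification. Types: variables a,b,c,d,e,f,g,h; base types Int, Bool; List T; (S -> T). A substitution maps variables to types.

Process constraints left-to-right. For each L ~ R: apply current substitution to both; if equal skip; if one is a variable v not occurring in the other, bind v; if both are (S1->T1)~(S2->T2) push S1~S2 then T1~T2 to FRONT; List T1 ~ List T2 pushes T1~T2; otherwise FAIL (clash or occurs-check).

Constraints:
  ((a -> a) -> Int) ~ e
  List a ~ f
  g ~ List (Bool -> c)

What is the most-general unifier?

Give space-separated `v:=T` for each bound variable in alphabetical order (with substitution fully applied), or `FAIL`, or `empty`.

step 1: unify ((a -> a) -> Int) ~ e  [subst: {-} | 2 pending]
  bind e := ((a -> a) -> Int)
step 2: unify List a ~ f  [subst: {e:=((a -> a) -> Int)} | 1 pending]
  bind f := List a
step 3: unify g ~ List (Bool -> c)  [subst: {e:=((a -> a) -> Int), f:=List a} | 0 pending]
  bind g := List (Bool -> c)

Answer: e:=((a -> a) -> Int) f:=List a g:=List (Bool -> c)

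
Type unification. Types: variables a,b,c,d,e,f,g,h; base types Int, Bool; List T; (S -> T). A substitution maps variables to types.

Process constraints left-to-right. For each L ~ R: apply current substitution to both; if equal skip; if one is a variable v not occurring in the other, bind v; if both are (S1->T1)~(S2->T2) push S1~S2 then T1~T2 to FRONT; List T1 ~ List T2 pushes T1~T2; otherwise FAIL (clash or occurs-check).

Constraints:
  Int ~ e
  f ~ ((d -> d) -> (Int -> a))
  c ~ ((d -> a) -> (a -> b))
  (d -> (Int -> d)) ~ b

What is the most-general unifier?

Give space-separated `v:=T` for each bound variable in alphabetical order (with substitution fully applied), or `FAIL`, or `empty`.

step 1: unify Int ~ e  [subst: {-} | 3 pending]
  bind e := Int
step 2: unify f ~ ((d -> d) -> (Int -> a))  [subst: {e:=Int} | 2 pending]
  bind f := ((d -> d) -> (Int -> a))
step 3: unify c ~ ((d -> a) -> (a -> b))  [subst: {e:=Int, f:=((d -> d) -> (Int -> a))} | 1 pending]
  bind c := ((d -> a) -> (a -> b))
step 4: unify (d -> (Int -> d)) ~ b  [subst: {e:=Int, f:=((d -> d) -> (Int -> a)), c:=((d -> a) -> (a -> b))} | 0 pending]
  bind b := (d -> (Int -> d))

Answer: b:=(d -> (Int -> d)) c:=((d -> a) -> (a -> (d -> (Int -> d)))) e:=Int f:=((d -> d) -> (Int -> a))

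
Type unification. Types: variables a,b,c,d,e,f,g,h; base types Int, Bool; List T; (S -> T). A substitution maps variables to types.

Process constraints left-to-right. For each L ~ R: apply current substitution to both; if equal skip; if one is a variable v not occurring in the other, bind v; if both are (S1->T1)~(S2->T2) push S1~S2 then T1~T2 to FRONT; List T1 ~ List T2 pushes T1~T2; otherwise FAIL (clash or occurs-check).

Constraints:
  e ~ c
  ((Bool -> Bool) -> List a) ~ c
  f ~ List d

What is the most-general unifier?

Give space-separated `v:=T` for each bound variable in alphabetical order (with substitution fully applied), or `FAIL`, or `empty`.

step 1: unify e ~ c  [subst: {-} | 2 pending]
  bind e := c
step 2: unify ((Bool -> Bool) -> List a) ~ c  [subst: {e:=c} | 1 pending]
  bind c := ((Bool -> Bool) -> List a)
step 3: unify f ~ List d  [subst: {e:=c, c:=((Bool -> Bool) -> List a)} | 0 pending]
  bind f := List d

Answer: c:=((Bool -> Bool) -> List a) e:=((Bool -> Bool) -> List a) f:=List d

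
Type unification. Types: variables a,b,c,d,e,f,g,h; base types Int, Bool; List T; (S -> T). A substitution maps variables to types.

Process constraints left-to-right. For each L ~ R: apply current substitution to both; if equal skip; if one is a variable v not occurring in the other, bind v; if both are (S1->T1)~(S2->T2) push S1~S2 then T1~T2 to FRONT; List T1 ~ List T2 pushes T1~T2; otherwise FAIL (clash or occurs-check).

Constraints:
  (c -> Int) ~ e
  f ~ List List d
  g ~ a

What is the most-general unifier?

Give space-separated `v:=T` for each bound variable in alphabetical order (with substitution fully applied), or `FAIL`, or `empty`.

step 1: unify (c -> Int) ~ e  [subst: {-} | 2 pending]
  bind e := (c -> Int)
step 2: unify f ~ List List d  [subst: {e:=(c -> Int)} | 1 pending]
  bind f := List List d
step 3: unify g ~ a  [subst: {e:=(c -> Int), f:=List List d} | 0 pending]
  bind g := a

Answer: e:=(c -> Int) f:=List List d g:=a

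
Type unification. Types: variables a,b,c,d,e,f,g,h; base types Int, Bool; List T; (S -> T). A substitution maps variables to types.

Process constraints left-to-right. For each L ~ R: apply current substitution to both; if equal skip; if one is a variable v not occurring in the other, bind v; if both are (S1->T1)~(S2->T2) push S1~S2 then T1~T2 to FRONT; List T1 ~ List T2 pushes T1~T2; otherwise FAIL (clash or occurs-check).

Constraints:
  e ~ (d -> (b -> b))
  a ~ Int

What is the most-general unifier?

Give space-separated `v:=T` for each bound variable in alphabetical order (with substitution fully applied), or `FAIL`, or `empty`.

step 1: unify e ~ (d -> (b -> b))  [subst: {-} | 1 pending]
  bind e := (d -> (b -> b))
step 2: unify a ~ Int  [subst: {e:=(d -> (b -> b))} | 0 pending]
  bind a := Int

Answer: a:=Int e:=(d -> (b -> b))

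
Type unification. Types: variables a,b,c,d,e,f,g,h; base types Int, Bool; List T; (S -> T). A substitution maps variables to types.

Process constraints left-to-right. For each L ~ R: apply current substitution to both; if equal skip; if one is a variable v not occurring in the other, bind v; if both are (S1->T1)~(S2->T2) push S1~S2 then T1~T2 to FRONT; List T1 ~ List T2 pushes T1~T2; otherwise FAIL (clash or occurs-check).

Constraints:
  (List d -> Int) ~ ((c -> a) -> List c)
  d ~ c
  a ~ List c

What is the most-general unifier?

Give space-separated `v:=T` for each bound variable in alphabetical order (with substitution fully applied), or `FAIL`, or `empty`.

Answer: FAIL

Derivation:
step 1: unify (List d -> Int) ~ ((c -> a) -> List c)  [subst: {-} | 2 pending]
  -> decompose arrow: push List d~(c -> a), Int~List c
step 2: unify List d ~ (c -> a)  [subst: {-} | 3 pending]
  clash: List d vs (c -> a)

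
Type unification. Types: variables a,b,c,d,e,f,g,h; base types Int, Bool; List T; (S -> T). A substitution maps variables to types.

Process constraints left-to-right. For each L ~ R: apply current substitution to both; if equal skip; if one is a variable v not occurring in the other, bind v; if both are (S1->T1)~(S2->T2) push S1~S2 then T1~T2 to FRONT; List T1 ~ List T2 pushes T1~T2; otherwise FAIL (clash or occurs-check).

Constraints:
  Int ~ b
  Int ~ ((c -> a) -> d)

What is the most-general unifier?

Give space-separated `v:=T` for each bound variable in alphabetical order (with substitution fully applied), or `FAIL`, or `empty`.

step 1: unify Int ~ b  [subst: {-} | 1 pending]
  bind b := Int
step 2: unify Int ~ ((c -> a) -> d)  [subst: {b:=Int} | 0 pending]
  clash: Int vs ((c -> a) -> d)

Answer: FAIL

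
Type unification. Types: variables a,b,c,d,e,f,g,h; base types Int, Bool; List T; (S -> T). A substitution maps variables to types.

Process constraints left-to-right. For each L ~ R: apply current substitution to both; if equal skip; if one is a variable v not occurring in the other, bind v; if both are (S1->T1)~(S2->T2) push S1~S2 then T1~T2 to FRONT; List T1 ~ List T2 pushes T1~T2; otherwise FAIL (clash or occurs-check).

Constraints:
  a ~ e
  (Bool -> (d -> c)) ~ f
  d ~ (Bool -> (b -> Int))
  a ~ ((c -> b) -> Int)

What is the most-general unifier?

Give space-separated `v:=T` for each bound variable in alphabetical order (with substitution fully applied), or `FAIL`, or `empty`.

step 1: unify a ~ e  [subst: {-} | 3 pending]
  bind a := e
step 2: unify (Bool -> (d -> c)) ~ f  [subst: {a:=e} | 2 pending]
  bind f := (Bool -> (d -> c))
step 3: unify d ~ (Bool -> (b -> Int))  [subst: {a:=e, f:=(Bool -> (d -> c))} | 1 pending]
  bind d := (Bool -> (b -> Int))
step 4: unify e ~ ((c -> b) -> Int)  [subst: {a:=e, f:=(Bool -> (d -> c)), d:=(Bool -> (b -> Int))} | 0 pending]
  bind e := ((c -> b) -> Int)

Answer: a:=((c -> b) -> Int) d:=(Bool -> (b -> Int)) e:=((c -> b) -> Int) f:=(Bool -> ((Bool -> (b -> Int)) -> c))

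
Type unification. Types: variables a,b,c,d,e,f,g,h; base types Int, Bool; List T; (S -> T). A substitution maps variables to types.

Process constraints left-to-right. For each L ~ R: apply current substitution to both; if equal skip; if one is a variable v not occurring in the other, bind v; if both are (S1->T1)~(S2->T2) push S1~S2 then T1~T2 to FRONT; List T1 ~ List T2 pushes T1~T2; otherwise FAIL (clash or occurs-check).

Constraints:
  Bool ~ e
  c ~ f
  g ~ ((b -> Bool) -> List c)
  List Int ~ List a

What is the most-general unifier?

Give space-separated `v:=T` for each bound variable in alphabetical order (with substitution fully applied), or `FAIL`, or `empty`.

step 1: unify Bool ~ e  [subst: {-} | 3 pending]
  bind e := Bool
step 2: unify c ~ f  [subst: {e:=Bool} | 2 pending]
  bind c := f
step 3: unify g ~ ((b -> Bool) -> List f)  [subst: {e:=Bool, c:=f} | 1 pending]
  bind g := ((b -> Bool) -> List f)
step 4: unify List Int ~ List a  [subst: {e:=Bool, c:=f, g:=((b -> Bool) -> List f)} | 0 pending]
  -> decompose List: push Int~a
step 5: unify Int ~ a  [subst: {e:=Bool, c:=f, g:=((b -> Bool) -> List f)} | 0 pending]
  bind a := Int

Answer: a:=Int c:=f e:=Bool g:=((b -> Bool) -> List f)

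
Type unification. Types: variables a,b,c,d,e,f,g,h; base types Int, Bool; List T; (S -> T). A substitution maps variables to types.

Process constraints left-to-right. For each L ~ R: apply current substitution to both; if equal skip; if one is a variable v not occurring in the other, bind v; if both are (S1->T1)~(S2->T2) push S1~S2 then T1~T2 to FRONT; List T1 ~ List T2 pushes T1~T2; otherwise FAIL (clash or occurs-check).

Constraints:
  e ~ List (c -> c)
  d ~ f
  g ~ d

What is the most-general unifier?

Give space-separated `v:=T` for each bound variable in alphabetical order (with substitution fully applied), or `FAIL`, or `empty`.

Answer: d:=f e:=List (c -> c) g:=f

Derivation:
step 1: unify e ~ List (c -> c)  [subst: {-} | 2 pending]
  bind e := List (c -> c)
step 2: unify d ~ f  [subst: {e:=List (c -> c)} | 1 pending]
  bind d := f
step 3: unify g ~ f  [subst: {e:=List (c -> c), d:=f} | 0 pending]
  bind g := f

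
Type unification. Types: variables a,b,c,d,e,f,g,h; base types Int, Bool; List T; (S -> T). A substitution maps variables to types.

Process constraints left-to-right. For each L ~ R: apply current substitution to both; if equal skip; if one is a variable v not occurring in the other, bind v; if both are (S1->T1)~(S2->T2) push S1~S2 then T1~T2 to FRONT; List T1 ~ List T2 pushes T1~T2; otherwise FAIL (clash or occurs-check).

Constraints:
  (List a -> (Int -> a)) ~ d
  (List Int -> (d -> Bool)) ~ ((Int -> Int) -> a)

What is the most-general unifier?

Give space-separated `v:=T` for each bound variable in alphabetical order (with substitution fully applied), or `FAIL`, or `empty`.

step 1: unify (List a -> (Int -> a)) ~ d  [subst: {-} | 1 pending]
  bind d := (List a -> (Int -> a))
step 2: unify (List Int -> ((List a -> (Int -> a)) -> Bool)) ~ ((Int -> Int) -> a)  [subst: {d:=(List a -> (Int -> a))} | 0 pending]
  -> decompose arrow: push List Int~(Int -> Int), ((List a -> (Int -> a)) -> Bool)~a
step 3: unify List Int ~ (Int -> Int)  [subst: {d:=(List a -> (Int -> a))} | 1 pending]
  clash: List Int vs (Int -> Int)

Answer: FAIL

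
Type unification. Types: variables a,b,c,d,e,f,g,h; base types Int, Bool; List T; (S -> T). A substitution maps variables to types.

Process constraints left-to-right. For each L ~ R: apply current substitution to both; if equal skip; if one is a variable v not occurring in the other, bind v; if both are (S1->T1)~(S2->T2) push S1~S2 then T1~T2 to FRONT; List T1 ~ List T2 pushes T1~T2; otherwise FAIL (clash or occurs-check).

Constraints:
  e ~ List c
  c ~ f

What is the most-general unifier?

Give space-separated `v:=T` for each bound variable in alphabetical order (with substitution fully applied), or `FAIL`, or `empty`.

Answer: c:=f e:=List f

Derivation:
step 1: unify e ~ List c  [subst: {-} | 1 pending]
  bind e := List c
step 2: unify c ~ f  [subst: {e:=List c} | 0 pending]
  bind c := f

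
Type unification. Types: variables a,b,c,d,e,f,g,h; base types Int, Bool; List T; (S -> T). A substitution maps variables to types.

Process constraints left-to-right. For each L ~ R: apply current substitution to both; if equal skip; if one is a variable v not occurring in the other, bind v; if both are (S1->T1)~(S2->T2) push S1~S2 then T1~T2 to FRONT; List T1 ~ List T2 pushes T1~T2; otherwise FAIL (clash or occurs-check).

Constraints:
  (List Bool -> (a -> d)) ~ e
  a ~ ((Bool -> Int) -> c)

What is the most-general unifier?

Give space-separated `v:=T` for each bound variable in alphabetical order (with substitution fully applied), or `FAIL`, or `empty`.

step 1: unify (List Bool -> (a -> d)) ~ e  [subst: {-} | 1 pending]
  bind e := (List Bool -> (a -> d))
step 2: unify a ~ ((Bool -> Int) -> c)  [subst: {e:=(List Bool -> (a -> d))} | 0 pending]
  bind a := ((Bool -> Int) -> c)

Answer: a:=((Bool -> Int) -> c) e:=(List Bool -> (((Bool -> Int) -> c) -> d))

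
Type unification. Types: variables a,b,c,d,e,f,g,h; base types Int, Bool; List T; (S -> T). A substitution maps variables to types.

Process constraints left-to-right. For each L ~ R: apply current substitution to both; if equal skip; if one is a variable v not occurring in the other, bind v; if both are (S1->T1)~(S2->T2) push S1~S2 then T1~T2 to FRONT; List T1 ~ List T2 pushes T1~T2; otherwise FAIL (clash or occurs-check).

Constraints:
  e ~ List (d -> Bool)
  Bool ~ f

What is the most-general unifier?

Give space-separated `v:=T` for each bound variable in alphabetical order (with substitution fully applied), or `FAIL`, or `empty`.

Answer: e:=List (d -> Bool) f:=Bool

Derivation:
step 1: unify e ~ List (d -> Bool)  [subst: {-} | 1 pending]
  bind e := List (d -> Bool)
step 2: unify Bool ~ f  [subst: {e:=List (d -> Bool)} | 0 pending]
  bind f := Bool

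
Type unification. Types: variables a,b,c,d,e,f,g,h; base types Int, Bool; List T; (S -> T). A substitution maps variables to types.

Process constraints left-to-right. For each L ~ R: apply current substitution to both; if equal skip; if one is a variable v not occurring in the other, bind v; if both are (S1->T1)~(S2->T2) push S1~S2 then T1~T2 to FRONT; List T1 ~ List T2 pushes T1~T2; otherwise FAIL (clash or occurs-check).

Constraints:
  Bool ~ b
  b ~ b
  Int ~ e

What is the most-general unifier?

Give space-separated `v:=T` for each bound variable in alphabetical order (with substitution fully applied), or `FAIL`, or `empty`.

Answer: b:=Bool e:=Int

Derivation:
step 1: unify Bool ~ b  [subst: {-} | 2 pending]
  bind b := Bool
step 2: unify Bool ~ Bool  [subst: {b:=Bool} | 1 pending]
  -> identical, skip
step 3: unify Int ~ e  [subst: {b:=Bool} | 0 pending]
  bind e := Int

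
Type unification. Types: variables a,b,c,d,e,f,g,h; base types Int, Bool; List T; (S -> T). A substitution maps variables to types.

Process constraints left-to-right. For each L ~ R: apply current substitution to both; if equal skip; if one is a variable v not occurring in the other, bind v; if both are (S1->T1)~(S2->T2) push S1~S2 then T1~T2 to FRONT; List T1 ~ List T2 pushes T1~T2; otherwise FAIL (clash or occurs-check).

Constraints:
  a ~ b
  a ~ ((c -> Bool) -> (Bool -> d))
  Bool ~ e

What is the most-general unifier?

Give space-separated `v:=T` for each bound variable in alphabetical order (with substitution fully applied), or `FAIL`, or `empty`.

step 1: unify a ~ b  [subst: {-} | 2 pending]
  bind a := b
step 2: unify b ~ ((c -> Bool) -> (Bool -> d))  [subst: {a:=b} | 1 pending]
  bind b := ((c -> Bool) -> (Bool -> d))
step 3: unify Bool ~ e  [subst: {a:=b, b:=((c -> Bool) -> (Bool -> d))} | 0 pending]
  bind e := Bool

Answer: a:=((c -> Bool) -> (Bool -> d)) b:=((c -> Bool) -> (Bool -> d)) e:=Bool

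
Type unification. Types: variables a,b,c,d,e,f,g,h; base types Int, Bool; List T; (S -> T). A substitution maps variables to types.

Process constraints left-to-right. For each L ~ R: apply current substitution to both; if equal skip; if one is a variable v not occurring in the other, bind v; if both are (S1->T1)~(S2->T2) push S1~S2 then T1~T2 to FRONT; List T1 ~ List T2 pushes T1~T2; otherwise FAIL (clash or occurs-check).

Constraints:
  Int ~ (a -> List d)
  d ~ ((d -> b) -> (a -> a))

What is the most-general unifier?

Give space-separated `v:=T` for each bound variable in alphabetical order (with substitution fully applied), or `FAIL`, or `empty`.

Answer: FAIL

Derivation:
step 1: unify Int ~ (a -> List d)  [subst: {-} | 1 pending]
  clash: Int vs (a -> List d)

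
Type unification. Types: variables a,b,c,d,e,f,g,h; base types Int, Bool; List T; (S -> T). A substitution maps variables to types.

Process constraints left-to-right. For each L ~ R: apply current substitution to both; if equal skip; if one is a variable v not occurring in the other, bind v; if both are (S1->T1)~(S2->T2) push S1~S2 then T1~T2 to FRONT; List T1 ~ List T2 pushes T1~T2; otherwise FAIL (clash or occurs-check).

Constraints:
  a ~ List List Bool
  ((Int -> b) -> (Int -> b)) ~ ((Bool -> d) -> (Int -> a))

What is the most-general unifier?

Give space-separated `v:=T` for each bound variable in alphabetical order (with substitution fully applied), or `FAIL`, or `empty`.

Answer: FAIL

Derivation:
step 1: unify a ~ List List Bool  [subst: {-} | 1 pending]
  bind a := List List Bool
step 2: unify ((Int -> b) -> (Int -> b)) ~ ((Bool -> d) -> (Int -> List List Bool))  [subst: {a:=List List Bool} | 0 pending]
  -> decompose arrow: push (Int -> b)~(Bool -> d), (Int -> b)~(Int -> List List Bool)
step 3: unify (Int -> b) ~ (Bool -> d)  [subst: {a:=List List Bool} | 1 pending]
  -> decompose arrow: push Int~Bool, b~d
step 4: unify Int ~ Bool  [subst: {a:=List List Bool} | 2 pending]
  clash: Int vs Bool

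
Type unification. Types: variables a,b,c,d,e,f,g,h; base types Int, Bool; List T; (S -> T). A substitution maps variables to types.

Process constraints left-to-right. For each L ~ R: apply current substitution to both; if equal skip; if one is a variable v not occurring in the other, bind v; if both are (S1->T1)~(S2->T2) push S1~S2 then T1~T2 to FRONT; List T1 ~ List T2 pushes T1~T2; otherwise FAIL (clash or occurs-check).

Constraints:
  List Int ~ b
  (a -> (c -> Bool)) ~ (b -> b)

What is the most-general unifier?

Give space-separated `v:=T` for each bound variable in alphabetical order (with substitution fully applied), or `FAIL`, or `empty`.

step 1: unify List Int ~ b  [subst: {-} | 1 pending]
  bind b := List Int
step 2: unify (a -> (c -> Bool)) ~ (List Int -> List Int)  [subst: {b:=List Int} | 0 pending]
  -> decompose arrow: push a~List Int, (c -> Bool)~List Int
step 3: unify a ~ List Int  [subst: {b:=List Int} | 1 pending]
  bind a := List Int
step 4: unify (c -> Bool) ~ List Int  [subst: {b:=List Int, a:=List Int} | 0 pending]
  clash: (c -> Bool) vs List Int

Answer: FAIL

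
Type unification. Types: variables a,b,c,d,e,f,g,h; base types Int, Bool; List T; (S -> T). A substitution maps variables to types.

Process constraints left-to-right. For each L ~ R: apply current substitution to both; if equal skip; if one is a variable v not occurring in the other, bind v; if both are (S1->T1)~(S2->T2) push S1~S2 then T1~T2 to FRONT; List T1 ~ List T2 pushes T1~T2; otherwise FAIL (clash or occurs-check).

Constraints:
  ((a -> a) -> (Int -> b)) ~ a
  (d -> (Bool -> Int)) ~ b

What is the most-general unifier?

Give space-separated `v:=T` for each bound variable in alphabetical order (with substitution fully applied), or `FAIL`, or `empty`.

step 1: unify ((a -> a) -> (Int -> b)) ~ a  [subst: {-} | 1 pending]
  occurs-check fail

Answer: FAIL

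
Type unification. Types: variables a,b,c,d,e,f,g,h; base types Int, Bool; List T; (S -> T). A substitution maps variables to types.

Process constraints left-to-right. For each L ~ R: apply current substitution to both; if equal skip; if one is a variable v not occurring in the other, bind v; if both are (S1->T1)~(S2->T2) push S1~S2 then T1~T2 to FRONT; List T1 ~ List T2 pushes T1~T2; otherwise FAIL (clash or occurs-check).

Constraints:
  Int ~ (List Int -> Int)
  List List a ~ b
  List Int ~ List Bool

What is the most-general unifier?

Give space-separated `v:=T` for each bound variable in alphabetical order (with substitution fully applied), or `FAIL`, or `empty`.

step 1: unify Int ~ (List Int -> Int)  [subst: {-} | 2 pending]
  clash: Int vs (List Int -> Int)

Answer: FAIL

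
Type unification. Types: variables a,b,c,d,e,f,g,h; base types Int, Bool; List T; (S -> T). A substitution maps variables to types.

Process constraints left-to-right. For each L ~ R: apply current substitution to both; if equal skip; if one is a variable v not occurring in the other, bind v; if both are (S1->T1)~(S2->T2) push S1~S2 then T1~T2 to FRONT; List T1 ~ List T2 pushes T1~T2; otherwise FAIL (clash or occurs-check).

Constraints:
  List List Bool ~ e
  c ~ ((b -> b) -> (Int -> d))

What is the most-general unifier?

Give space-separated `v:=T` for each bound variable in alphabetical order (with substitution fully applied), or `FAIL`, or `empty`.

step 1: unify List List Bool ~ e  [subst: {-} | 1 pending]
  bind e := List List Bool
step 2: unify c ~ ((b -> b) -> (Int -> d))  [subst: {e:=List List Bool} | 0 pending]
  bind c := ((b -> b) -> (Int -> d))

Answer: c:=((b -> b) -> (Int -> d)) e:=List List Bool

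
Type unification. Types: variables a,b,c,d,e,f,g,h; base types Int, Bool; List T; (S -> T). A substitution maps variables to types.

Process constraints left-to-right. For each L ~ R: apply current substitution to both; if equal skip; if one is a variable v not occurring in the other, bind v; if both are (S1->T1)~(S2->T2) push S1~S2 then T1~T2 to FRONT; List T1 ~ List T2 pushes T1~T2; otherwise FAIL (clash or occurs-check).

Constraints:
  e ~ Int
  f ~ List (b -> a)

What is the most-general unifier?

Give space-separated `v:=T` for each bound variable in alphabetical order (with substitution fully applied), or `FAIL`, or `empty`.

Answer: e:=Int f:=List (b -> a)

Derivation:
step 1: unify e ~ Int  [subst: {-} | 1 pending]
  bind e := Int
step 2: unify f ~ List (b -> a)  [subst: {e:=Int} | 0 pending]
  bind f := List (b -> a)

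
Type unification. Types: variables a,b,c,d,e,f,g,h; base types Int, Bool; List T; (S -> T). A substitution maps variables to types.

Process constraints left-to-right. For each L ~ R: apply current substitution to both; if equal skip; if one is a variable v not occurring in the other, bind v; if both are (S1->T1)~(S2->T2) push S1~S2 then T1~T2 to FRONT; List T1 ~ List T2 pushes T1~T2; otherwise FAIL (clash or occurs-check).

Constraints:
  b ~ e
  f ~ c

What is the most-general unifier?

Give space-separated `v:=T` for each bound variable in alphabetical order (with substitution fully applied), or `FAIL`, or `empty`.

Answer: b:=e f:=c

Derivation:
step 1: unify b ~ e  [subst: {-} | 1 pending]
  bind b := e
step 2: unify f ~ c  [subst: {b:=e} | 0 pending]
  bind f := c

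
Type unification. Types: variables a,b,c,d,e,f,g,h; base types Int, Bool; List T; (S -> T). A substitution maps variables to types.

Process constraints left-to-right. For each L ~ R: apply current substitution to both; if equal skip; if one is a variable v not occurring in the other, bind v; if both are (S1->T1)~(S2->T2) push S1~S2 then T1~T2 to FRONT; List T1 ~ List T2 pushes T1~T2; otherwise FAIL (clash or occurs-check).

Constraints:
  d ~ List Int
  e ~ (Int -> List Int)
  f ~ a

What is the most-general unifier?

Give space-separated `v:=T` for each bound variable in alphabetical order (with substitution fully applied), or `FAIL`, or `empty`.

Answer: d:=List Int e:=(Int -> List Int) f:=a

Derivation:
step 1: unify d ~ List Int  [subst: {-} | 2 pending]
  bind d := List Int
step 2: unify e ~ (Int -> List Int)  [subst: {d:=List Int} | 1 pending]
  bind e := (Int -> List Int)
step 3: unify f ~ a  [subst: {d:=List Int, e:=(Int -> List Int)} | 0 pending]
  bind f := a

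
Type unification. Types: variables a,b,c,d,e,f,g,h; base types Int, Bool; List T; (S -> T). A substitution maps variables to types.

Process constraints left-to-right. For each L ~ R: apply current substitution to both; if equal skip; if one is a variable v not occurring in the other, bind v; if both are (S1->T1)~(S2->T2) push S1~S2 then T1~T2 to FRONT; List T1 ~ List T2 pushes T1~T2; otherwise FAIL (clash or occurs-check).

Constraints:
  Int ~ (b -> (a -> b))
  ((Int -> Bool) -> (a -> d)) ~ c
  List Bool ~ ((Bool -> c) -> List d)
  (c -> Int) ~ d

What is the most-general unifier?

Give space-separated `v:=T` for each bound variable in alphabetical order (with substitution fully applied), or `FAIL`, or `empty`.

step 1: unify Int ~ (b -> (a -> b))  [subst: {-} | 3 pending]
  clash: Int vs (b -> (a -> b))

Answer: FAIL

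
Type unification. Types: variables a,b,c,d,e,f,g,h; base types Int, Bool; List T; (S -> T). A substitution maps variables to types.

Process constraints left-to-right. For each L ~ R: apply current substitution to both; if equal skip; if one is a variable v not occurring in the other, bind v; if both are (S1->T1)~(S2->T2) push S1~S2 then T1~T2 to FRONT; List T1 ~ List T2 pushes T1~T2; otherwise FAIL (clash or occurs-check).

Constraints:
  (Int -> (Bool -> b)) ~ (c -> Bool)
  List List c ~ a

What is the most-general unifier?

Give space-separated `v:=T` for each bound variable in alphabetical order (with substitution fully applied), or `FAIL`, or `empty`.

Answer: FAIL

Derivation:
step 1: unify (Int -> (Bool -> b)) ~ (c -> Bool)  [subst: {-} | 1 pending]
  -> decompose arrow: push Int~c, (Bool -> b)~Bool
step 2: unify Int ~ c  [subst: {-} | 2 pending]
  bind c := Int
step 3: unify (Bool -> b) ~ Bool  [subst: {c:=Int} | 1 pending]
  clash: (Bool -> b) vs Bool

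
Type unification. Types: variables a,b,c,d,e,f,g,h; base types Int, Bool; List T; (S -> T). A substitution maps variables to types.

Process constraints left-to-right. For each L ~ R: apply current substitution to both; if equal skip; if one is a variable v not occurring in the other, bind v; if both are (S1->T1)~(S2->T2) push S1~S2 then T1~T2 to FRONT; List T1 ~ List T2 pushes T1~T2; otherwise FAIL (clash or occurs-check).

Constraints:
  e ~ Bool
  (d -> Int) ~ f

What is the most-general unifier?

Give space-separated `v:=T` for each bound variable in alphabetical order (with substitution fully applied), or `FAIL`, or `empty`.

step 1: unify e ~ Bool  [subst: {-} | 1 pending]
  bind e := Bool
step 2: unify (d -> Int) ~ f  [subst: {e:=Bool} | 0 pending]
  bind f := (d -> Int)

Answer: e:=Bool f:=(d -> Int)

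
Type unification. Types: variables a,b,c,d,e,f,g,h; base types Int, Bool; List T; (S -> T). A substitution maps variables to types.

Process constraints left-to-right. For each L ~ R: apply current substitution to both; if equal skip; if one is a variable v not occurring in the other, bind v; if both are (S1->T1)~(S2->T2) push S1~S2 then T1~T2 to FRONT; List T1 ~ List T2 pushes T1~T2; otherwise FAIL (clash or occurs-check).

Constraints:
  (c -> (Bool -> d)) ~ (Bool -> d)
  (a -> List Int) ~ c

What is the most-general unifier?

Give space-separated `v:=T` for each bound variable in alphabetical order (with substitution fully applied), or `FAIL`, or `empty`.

Answer: FAIL

Derivation:
step 1: unify (c -> (Bool -> d)) ~ (Bool -> d)  [subst: {-} | 1 pending]
  -> decompose arrow: push c~Bool, (Bool -> d)~d
step 2: unify c ~ Bool  [subst: {-} | 2 pending]
  bind c := Bool
step 3: unify (Bool -> d) ~ d  [subst: {c:=Bool} | 1 pending]
  occurs-check fail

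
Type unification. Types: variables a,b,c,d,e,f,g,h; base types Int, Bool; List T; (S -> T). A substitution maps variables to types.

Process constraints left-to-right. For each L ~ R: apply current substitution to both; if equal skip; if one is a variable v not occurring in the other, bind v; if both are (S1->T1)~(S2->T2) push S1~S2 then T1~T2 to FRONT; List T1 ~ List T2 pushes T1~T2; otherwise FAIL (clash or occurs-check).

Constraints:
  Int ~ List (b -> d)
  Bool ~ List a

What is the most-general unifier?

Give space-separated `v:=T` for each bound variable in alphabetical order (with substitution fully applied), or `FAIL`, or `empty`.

step 1: unify Int ~ List (b -> d)  [subst: {-} | 1 pending]
  clash: Int vs List (b -> d)

Answer: FAIL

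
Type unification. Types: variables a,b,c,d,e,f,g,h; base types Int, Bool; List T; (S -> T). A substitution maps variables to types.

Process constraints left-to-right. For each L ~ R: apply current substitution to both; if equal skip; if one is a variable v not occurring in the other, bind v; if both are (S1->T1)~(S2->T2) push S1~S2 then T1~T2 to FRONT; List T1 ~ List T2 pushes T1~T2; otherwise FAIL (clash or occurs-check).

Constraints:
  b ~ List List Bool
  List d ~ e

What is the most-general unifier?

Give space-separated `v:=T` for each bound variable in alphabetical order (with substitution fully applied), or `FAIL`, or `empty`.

Answer: b:=List List Bool e:=List d

Derivation:
step 1: unify b ~ List List Bool  [subst: {-} | 1 pending]
  bind b := List List Bool
step 2: unify List d ~ e  [subst: {b:=List List Bool} | 0 pending]
  bind e := List d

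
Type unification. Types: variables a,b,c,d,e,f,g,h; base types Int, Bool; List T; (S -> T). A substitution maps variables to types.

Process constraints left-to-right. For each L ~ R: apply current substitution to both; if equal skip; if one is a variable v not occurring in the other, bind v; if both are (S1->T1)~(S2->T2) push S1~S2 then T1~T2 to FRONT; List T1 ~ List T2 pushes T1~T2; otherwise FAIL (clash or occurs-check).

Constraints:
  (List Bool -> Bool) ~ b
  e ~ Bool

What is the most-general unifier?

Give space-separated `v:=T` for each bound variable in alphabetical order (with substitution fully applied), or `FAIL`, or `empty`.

step 1: unify (List Bool -> Bool) ~ b  [subst: {-} | 1 pending]
  bind b := (List Bool -> Bool)
step 2: unify e ~ Bool  [subst: {b:=(List Bool -> Bool)} | 0 pending]
  bind e := Bool

Answer: b:=(List Bool -> Bool) e:=Bool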